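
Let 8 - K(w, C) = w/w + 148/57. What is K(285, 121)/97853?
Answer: 251/5577621 ≈ 4.5001e-5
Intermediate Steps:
K(w, C) = 251/57 (K(w, C) = 8 - (w/w + 148/57) = 8 - (1 + 148*(1/57)) = 8 - (1 + 148/57) = 8 - 1*205/57 = 8 - 205/57 = 251/57)
K(285, 121)/97853 = (251/57)/97853 = (251/57)*(1/97853) = 251/5577621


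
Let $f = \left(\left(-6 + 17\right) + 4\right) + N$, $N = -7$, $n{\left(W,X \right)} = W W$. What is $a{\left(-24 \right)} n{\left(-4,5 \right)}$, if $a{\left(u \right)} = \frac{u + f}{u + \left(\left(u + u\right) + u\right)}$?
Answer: $\frac{8}{3} \approx 2.6667$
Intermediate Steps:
$n{\left(W,X \right)} = W^{2}$
$f = 8$ ($f = \left(\left(-6 + 17\right) + 4\right) - 7 = \left(11 + 4\right) - 7 = 15 - 7 = 8$)
$a{\left(u \right)} = \frac{8 + u}{4 u}$ ($a{\left(u \right)} = \frac{u + 8}{u + \left(\left(u + u\right) + u\right)} = \frac{8 + u}{u + \left(2 u + u\right)} = \frac{8 + u}{u + 3 u} = \frac{8 + u}{4 u}$)
$a{\left(-24 \right)} n{\left(-4,5 \right)} = \frac{8 - 24}{4 \left(-24\right)} \left(-4\right)^{2} = \frac{1}{4} \left(- \frac{1}{24}\right) \left(-16\right) 16 = \frac{1}{6} \cdot 16 = \frac{8}{3}$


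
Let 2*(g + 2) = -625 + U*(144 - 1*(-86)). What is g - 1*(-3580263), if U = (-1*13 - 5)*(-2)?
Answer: 7168177/2 ≈ 3.5841e+6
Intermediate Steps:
U = 36 (U = (-13 - 5)*(-2) = -18*(-2) = 36)
g = 7651/2 (g = -2 + (-625 + 36*(144 - 1*(-86)))/2 = -2 + (-625 + 36*(144 + 86))/2 = -2 + (-625 + 36*230)/2 = -2 + (-625 + 8280)/2 = -2 + (½)*7655 = -2 + 7655/2 = 7651/2 ≈ 3825.5)
g - 1*(-3580263) = 7651/2 - 1*(-3580263) = 7651/2 + 3580263 = 7168177/2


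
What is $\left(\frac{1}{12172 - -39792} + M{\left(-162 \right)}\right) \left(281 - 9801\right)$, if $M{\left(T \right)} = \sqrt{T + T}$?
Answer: $- \frac{2380}{12991} - 171360 i \approx -0.1832 - 1.7136 \cdot 10^{5} i$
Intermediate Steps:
$M{\left(T \right)} = \sqrt{2} \sqrt{T}$ ($M{\left(T \right)} = \sqrt{2 T} = \sqrt{2} \sqrt{T}$)
$\left(\frac{1}{12172 - -39792} + M{\left(-162 \right)}\right) \left(281 - 9801\right) = \left(\frac{1}{12172 - -39792} + \sqrt{2} \sqrt{-162}\right) \left(281 - 9801\right) = \left(\frac{1}{12172 + 39792} + \sqrt{2} \cdot 9 i \sqrt{2}\right) \left(-9520\right) = \left(\frac{1}{51964} + 18 i\right) \left(-9520\right) = - \frac{2380}{12991} - 171360 i$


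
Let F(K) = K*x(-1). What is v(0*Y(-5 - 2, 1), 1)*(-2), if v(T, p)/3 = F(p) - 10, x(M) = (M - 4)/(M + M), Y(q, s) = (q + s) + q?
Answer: 45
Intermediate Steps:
Y(q, s) = s + 2*q
x(M) = (-4 + M)/(2*M) (x(M) = (-4 + M)/((2*M)) = (-4 + M)*(1/(2*M)) = (-4 + M)/(2*M))
F(K) = 5*K/2 (F(K) = K*((1/2)*(-4 - 1)/(-1)) = K*((1/2)*(-1)*(-5)) = K*(5/2) = 5*K/2)
v(T, p) = -30 + 15*p/2 (v(T, p) = 3*(5*p/2 - 10) = 3*(-10 + 5*p/2) = -30 + 15*p/2)
v(0*Y(-5 - 2, 1), 1)*(-2) = (-30 + (15/2)*1)*(-2) = (-30 + 15/2)*(-2) = -45/2*(-2) = 45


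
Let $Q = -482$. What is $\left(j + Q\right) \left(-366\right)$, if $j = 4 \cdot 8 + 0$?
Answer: $164700$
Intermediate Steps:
$j = 32$ ($j = 32 + 0 = 32$)
$\left(j + Q\right) \left(-366\right) = \left(32 - 482\right) \left(-366\right) = \left(-450\right) \left(-366\right) = 164700$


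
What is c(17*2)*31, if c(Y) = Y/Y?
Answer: 31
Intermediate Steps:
c(Y) = 1
c(17*2)*31 = 1*31 = 31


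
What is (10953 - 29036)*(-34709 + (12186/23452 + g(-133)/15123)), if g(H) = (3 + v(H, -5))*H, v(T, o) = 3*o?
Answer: 2853829326052159/4546982 ≈ 6.2763e+8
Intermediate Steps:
g(H) = -12*H (g(H) = (3 + 3*(-5))*H = (3 - 15)*H = -12*H)
(10953 - 29036)*(-34709 + (12186/23452 + g(-133)/15123)) = (10953 - 29036)*(-34709 + (12186/23452 - 12*(-133)/15123)) = -18083*(-34709 + (12186*(1/23452) + 1596*(1/15123))) = -18083*(-34709 + (6093/11726 + 532/5041)) = -18083*(-34709 + 36953045/59110766) = -18083*(-2051638624049/59110766) = 2853829326052159/4546982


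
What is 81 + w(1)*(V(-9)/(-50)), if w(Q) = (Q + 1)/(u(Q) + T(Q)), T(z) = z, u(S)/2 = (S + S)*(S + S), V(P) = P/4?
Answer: 8101/100 ≈ 81.010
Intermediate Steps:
V(P) = P/4 (V(P) = P*(¼) = P/4)
u(S) = 8*S² (u(S) = 2*((S + S)*(S + S)) = 2*((2*S)*(2*S)) = 2*(4*S²) = 8*S²)
w(Q) = (1 + Q)/(Q + 8*Q²) (w(Q) = (Q + 1)/(8*Q² + Q) = (1 + Q)/(Q + 8*Q²))
81 + w(1)*(V(-9)/(-50)) = 81 + ((1 + 1)/(1*(1 + 8*1)))*(((¼)*(-9))/(-50)) = 81 + (1*2/(1 + 8))*(-9/4*(-1/50)) = 81 + (1*2/9)*(9/200) = 81 + (1*(⅑)*2)*(9/200) = 81 + (2/9)*(9/200) = 81 + 1/100 = 8101/100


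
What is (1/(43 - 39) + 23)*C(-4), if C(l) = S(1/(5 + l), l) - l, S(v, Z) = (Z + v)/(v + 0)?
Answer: 93/4 ≈ 23.250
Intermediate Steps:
S(v, Z) = (Z + v)/v
C(l) = -l + (5 + l)*(l + 1/(5 + l)) (C(l) = (l + 1/(5 + l))/(1/(5 + l)) - l = (5 + l)*(l + 1/(5 + l)) - l = -l + (5 + l)*(l + 1/(5 + l)))
(1/(43 - 39) + 23)*C(-4) = (1/(43 - 39) + 23)*(1 - 1*(-4) - 4*(5 - 4)) = (1/4 + 23)*(1 + 4 - 4*1) = (¼ + 23)*(1 + 4 - 4) = (93/4)*1 = 93/4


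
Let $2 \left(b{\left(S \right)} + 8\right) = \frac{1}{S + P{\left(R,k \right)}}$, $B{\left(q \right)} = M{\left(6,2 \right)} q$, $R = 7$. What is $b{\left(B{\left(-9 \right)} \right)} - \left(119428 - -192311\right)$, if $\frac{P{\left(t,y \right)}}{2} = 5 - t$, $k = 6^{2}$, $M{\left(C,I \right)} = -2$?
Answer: $- \frac{8728915}{28} \approx -3.1175 \cdot 10^{5}$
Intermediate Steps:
$k = 36$
$B{\left(q \right)} = - 2 q$
$P{\left(t,y \right)} = 10 - 2 t$ ($P{\left(t,y \right)} = 2 \left(5 - t\right) = 10 - 2 t$)
$b{\left(S \right)} = -8 + \frac{1}{2 \left(-4 + S\right)}$ ($b{\left(S \right)} = -8 + \frac{1}{2 \left(S + \left(10 - 14\right)\right)} = -8 + \frac{1}{2 \left(S - 4\right)} = -8 + \frac{1}{2 \left(-4 + S\right)}$)
$b{\left(B{\left(-9 \right)} \right)} - \left(119428 - -192311\right) = \frac{65 - 16 \left(\left(-2\right) \left(-9\right)\right)}{2 \left(-4 - -18\right)} - \left(119428 - -192311\right) = \frac{65 - 288}{2 \left(-4 + 18\right)} - \left(119428 + 192311\right) = \frac{65 - 288}{2 \cdot 14} - 311739 = \frac{1}{2} \cdot \frac{1}{14} \left(-223\right) - 311739 = - \frac{223}{28} - 311739 = - \frac{8728915}{28}$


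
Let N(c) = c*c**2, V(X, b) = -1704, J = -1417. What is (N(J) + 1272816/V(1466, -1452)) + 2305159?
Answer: -201844075368/71 ≈ -2.8429e+9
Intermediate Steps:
N(c) = c**3
(N(J) + 1272816/V(1466, -1452)) + 2305159 = ((-1417)**3 + 1272816/(-1704)) + 2305159 = (-2845178713 + 1272816*(-1/1704)) + 2305159 = (-2845178713 - 53034/71) + 2305159 = -202007741657/71 + 2305159 = -201844075368/71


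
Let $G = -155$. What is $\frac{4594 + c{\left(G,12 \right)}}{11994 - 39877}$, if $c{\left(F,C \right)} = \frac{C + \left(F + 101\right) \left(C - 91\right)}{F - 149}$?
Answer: $- \frac{696149}{4238216} \approx -0.16426$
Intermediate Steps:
$c{\left(F,C \right)} = \frac{C + \left(-91 + C\right) \left(101 + F\right)}{-149 + F}$ ($c{\left(F,C \right)} = \frac{C + \left(101 + F\right) \left(-91 + C\right)}{-149 + F} = \frac{C + \left(-91 + C\right) \left(101 + F\right)}{-149 + F}$)
$\frac{4594 + c{\left(G,12 \right)}}{11994 - 39877} = \frac{4594 + \frac{-9191 - -14105 + 102 \cdot 12 + 12 \left(-155\right)}{-149 - 155}}{11994 - 39877} = \frac{4594 + \frac{-9191 + 14105 + 1224 - 1860}{-304}}{-27883} = \left(4594 - \frac{2139}{152}\right) \left(- \frac{1}{27883}\right) = \frac{696149}{152} \left(- \frac{1}{27883}\right) = - \frac{696149}{4238216}$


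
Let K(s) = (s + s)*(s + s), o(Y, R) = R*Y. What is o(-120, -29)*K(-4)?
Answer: 222720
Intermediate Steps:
K(s) = 4*s**2 (K(s) = (2*s)*(2*s) = 4*s**2)
o(-120, -29)*K(-4) = (-29*(-120))*(4*(-4)**2) = 3480*(4*16) = 3480*64 = 222720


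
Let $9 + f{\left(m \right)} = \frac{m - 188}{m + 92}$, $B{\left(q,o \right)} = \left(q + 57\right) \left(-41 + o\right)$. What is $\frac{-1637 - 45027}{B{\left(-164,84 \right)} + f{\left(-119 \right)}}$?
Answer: $\frac{1259928}{124163} \approx 10.147$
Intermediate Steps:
$B{\left(q,o \right)} = \left(-41 + o\right) \left(57 + q\right)$ ($B{\left(q,o \right)} = \left(57 + q\right) \left(-41 + o\right) = \left(-41 + o\right) \left(57 + q\right)$)
$f{\left(m \right)} = -9 + \frac{-188 + m}{92 + m}$ ($f{\left(m \right)} = -9 + \frac{m - 188}{m + 92} = -9 + \frac{-188 + m}{92 + m}$)
$\frac{-1637 - 45027}{B{\left(-164,84 \right)} + f{\left(-119 \right)}} = \frac{-1637 - 45027}{\left(-2337 - -6724 + 57 \cdot 84 + 84 \left(-164\right)\right) + \frac{8 \left(-127 - -119\right)}{92 - 119}} = - \frac{46664}{\left(-2337 + 6724 + 4788 - 13776\right) + \frac{8 \left(-127 + 119\right)}{-27}} = - \frac{46664}{-4601 + 8 \left(- \frac{1}{27}\right) \left(-8\right)} = - \frac{46664}{-4601 + \frac{64}{27}} = - \frac{46664}{- \frac{124163}{27}} = \left(-46664\right) \left(- \frac{27}{124163}\right) = \frac{1259928}{124163}$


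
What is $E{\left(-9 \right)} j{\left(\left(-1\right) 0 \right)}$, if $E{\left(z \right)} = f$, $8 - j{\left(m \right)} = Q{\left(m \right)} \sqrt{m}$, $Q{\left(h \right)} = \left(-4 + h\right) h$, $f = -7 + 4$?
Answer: $-24$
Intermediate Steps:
$f = -3$
$Q{\left(h \right)} = h \left(-4 + h\right)$
$j{\left(m \right)} = 8 - m^{\frac{3}{2}} \left(-4 + m\right)$ ($j{\left(m \right)} = 8 - m \left(-4 + m\right) \sqrt{m} = 8 - m^{\frac{3}{2}} \left(-4 + m\right)$)
$E{\left(z \right)} = -3$
$E{\left(-9 \right)} j{\left(\left(-1\right) 0 \right)} = - 3 \left(8 + \left(\left(-1\right) 0\right)^{\frac{3}{2}} \left(4 - \left(-1\right) 0\right)\right) = - 3 \left(8 + 0^{\frac{3}{2}} \left(4 - 0\right)\right) = - 3 \left(8 + 0 \left(4 + 0\right)\right) = - 3 \left(8 + 0 \cdot 4\right) = - 3 \left(8 + 0\right) = \left(-3\right) 8 = -24$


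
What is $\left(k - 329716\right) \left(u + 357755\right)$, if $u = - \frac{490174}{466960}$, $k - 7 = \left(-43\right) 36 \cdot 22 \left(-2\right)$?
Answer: $- \frac{21850776843903861}{233480} \approx -9.3587 \cdot 10^{10}$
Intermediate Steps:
$k = 68119$ ($k = 7 + \left(-43\right) 36 \cdot 22 \left(-2\right) = 7 - -68112 = 7 + 68112 = 68119$)
$u = - \frac{245087}{233480}$ ($u = \left(-490174\right) \frac{1}{466960} = - \frac{245087}{233480} \approx -1.0497$)
$\left(k - 329716\right) \left(u + 357755\right) = \left(68119 - 329716\right) \left(- \frac{245087}{233480} + 357755\right) = \left(-261597\right) \frac{83528392313}{233480} = - \frac{21850776843903861}{233480}$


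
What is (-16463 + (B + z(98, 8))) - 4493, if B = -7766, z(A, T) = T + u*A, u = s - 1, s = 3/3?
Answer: -28714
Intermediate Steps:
s = 1 (s = 3*(⅓) = 1)
u = 0 (u = 1 - 1 = 0)
z(A, T) = T (z(A, T) = T + 0*A = T + 0 = T)
(-16463 + (B + z(98, 8))) - 4493 = (-16463 + (-7766 + 8)) - 4493 = (-16463 - 7758) - 4493 = -24221 - 4493 = -28714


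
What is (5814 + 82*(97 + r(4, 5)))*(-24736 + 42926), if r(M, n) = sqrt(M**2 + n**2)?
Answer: 250439920 + 1491580*sqrt(41) ≈ 2.5999e+8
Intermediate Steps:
(5814 + 82*(97 + r(4, 5)))*(-24736 + 42926) = (5814 + 82*(97 + sqrt(4**2 + 5**2)))*(-24736 + 42926) = (5814 + 82*(97 + sqrt(16 + 25)))*18190 = (5814 + 82*(97 + sqrt(41)))*18190 = (5814 + (7954 + 82*sqrt(41)))*18190 = (13768 + 82*sqrt(41))*18190 = 250439920 + 1491580*sqrt(41)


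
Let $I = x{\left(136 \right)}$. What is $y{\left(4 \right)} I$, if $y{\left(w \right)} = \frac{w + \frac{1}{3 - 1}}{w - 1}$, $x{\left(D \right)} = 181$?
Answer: $\frac{543}{2} \approx 271.5$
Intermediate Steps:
$I = 181$
$y{\left(w \right)} = \frac{\frac{1}{2} + w}{-1 + w}$ ($y{\left(w \right)} = \frac{w + \frac{1}{2}}{-1 + w} = \frac{\frac{1}{2} + w}{-1 + w}$)
$y{\left(4 \right)} I = \frac{\frac{1}{2} + 4}{-1 + 4} \cdot 181 = \frac{1}{3} \cdot \frac{9}{2} \cdot 181 = \frac{3}{2} \cdot 181 = \frac{543}{2}$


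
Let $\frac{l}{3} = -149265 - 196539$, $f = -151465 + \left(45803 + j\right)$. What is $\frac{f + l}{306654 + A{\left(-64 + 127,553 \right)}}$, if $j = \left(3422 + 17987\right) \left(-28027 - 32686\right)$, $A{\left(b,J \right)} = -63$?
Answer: $- \frac{1300947691}{306591} \approx -4243.3$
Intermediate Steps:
$j = -1299804617$ ($j = 21409 \left(-60713\right) = -1299804617$)
$f = -1299910279$ ($f = -151465 + \left(45803 - 1299804617\right) = -151465 - 1299758814 = -1299910279$)
$l = -1037412$ ($l = 3 \left(-149265 - 196539\right) = 3 \left(-345804\right) = -1037412$)
$\frac{f + l}{306654 + A{\left(-64 + 127,553 \right)}} = \frac{-1299910279 - 1037412}{306654 - 63} = - \frac{1300947691}{306591}$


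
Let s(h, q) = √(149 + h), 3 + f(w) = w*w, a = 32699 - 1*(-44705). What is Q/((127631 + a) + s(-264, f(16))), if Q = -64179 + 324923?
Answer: 2673082302/2101967567 - 65186*I*√115/10509837835 ≈ 1.2717 - 6.6513e-5*I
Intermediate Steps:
a = 77404 (a = 32699 + 44705 = 77404)
f(w) = -3 + w² (f(w) = -3 + w*w = -3 + w²)
Q = 260744
Q/((127631 + a) + s(-264, f(16))) = 260744/((127631 + 77404) + √(149 - 264)) = 260744/(205035 + √(-115)) = 260744/(205035 + I*√115)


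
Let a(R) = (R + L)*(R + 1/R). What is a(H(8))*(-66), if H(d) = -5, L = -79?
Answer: -144144/5 ≈ -28829.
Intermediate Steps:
a(R) = (-79 + R)*(R + 1/R) (a(R) = (R - 79)*(R + 1/R) = (-79 + R)*(R + 1/R))
a(H(8))*(-66) = (1 + (-5)**2 - 79*(-5) - 79/(-5))*(-66) = (1 + 25 + 395 - 79*(-1/5))*(-66) = (1 + 25 + 395 + 79/5)*(-66) = (2184/5)*(-66) = -144144/5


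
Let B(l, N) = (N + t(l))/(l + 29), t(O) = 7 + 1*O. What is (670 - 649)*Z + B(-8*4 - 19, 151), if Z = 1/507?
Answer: -17929/3718 ≈ -4.8222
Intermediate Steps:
t(O) = 7 + O
B(l, N) = (7 + N + l)/(29 + l) (B(l, N) = (N + (7 + l))/(l + 29) = (7 + N + l)/(29 + l))
Z = 1/507 ≈ 0.0019724
(670 - 649)*Z + B(-8*4 - 19, 151) = (670 - 649)*(1/507) + (7 + 151 + (-8*4 - 19))/(29 + (-8*4 - 19)) = 21*(1/507) + (7 + 151 + (-32 - 19))/(29 + (-32 - 19)) = 7/169 + (7 + 151 - 51)/(29 - 51) = 7/169 + 107/(-22) = 7/169 - 1/22*107 = 7/169 - 107/22 = -17929/3718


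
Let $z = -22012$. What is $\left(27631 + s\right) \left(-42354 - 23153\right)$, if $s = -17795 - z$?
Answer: $-2086266936$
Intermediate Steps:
$s = 4217$ ($s = -17795 - -22012 = -17795 + 22012 = 4217$)
$\left(27631 + s\right) \left(-42354 - 23153\right) = \left(27631 + 4217\right) \left(-42354 - 23153\right) = 31848 \left(-65507\right) = -2086266936$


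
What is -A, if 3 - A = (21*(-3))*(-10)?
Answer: 627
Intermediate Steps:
A = -627 (A = 3 - 21*(-3)*(-10) = 3 - (-63)*(-10) = 3 - 1*630 = 3 - 630 = -627)
-A = -1*(-627) = 627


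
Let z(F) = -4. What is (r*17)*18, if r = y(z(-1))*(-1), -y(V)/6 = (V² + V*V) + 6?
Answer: 69768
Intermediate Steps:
y(V) = -36 - 12*V² (y(V) = -6*((V² + V*V) + 6) = -6*((V² + V²) + 6) = -6*(2*V² + 6) = -6*(6 + 2*V²) = -36 - 12*V²)
r = 228 (r = (-36 - 12*(-4)²)*(-1) = (-36 - 12*16)*(-1) = (-36 - 192)*(-1) = -228*(-1) = 228)
(r*17)*18 = (228*17)*18 = 3876*18 = 69768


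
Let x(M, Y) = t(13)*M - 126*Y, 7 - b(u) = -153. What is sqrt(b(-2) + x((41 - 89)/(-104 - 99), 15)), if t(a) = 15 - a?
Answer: I*sqrt(71272082)/203 ≈ 41.588*I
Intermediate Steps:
b(u) = 160 (b(u) = 7 - 1*(-153) = 7 + 153 = 160)
x(M, Y) = -126*Y + 2*M (x(M, Y) = (15 - 1*13)*M - 126*Y = (15 - 13)*M - 126*Y = 2*M - 126*Y = -126*Y + 2*M)
sqrt(b(-2) + x((41 - 89)/(-104 - 99), 15)) = sqrt(160 + (-126*15 + 2*((41 - 89)/(-104 - 99)))) = sqrt(160 + (-1890 + 2*(-48/(-203)))) = sqrt(160 + (-1890 + 2*(-48*(-1/203)))) = sqrt(160 + (-1890 + 2*(48/203))) = sqrt(160 + (-1890 + 96/203)) = sqrt(160 - 383574/203) = sqrt(-351094/203) = I*sqrt(71272082)/203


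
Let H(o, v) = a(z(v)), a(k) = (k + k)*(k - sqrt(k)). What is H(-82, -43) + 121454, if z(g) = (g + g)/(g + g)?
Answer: 121454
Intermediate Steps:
z(g) = 1 (z(g) = (2*g)/((2*g)) = (2*g)*(1/(2*g)) = 1)
a(k) = 2*k*(k - sqrt(k)) (a(k) = (2*k)*(k - sqrt(k)) = 2*k*(k - sqrt(k)))
H(o, v) = 0 (H(o, v) = -2*1**(3/2) + 2*1**2 = -2*1 + 2*1 = -2 + 2 = 0)
H(-82, -43) + 121454 = 0 + 121454 = 121454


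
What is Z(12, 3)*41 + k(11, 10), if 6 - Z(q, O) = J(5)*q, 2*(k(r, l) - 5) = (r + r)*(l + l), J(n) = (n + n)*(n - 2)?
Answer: -14289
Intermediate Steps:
J(n) = 2*n*(-2 + n) (J(n) = (2*n)*(-2 + n) = 2*n*(-2 + n))
k(r, l) = 5 + 2*l*r (k(r, l) = 5 + ((r + r)*(l + l))/2 = 5 + ((2*r)*(2*l))/2 = 5 + (4*l*r)/2 = 5 + 2*l*r)
Z(q, O) = 6 - 30*q (Z(q, O) = 6 - 2*5*(-2 + 5)*q = 6 - 2*5*3*q = 6 - 30*q)
Z(12, 3)*41 + k(11, 10) = (6 - 30*12)*41 + (5 + 2*10*11) = (6 - 360)*41 + (5 + 220) = -354*41 + 225 = -14514 + 225 = -14289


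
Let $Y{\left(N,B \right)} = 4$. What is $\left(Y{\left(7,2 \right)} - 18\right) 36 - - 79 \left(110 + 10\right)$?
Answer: $8976$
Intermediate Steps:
$\left(Y{\left(7,2 \right)} - 18\right) 36 - - 79 \left(110 + 10\right) = \left(4 - 18\right) 36 - - 79 \left(110 + 10\right) = \left(-14\right) 36 - \left(-79\right) 120 = -504 - -9480 = -504 + 9480 = 8976$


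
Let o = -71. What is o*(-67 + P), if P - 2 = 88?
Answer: -1633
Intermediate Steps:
P = 90 (P = 2 + 88 = 90)
o*(-67 + P) = -71*(-67 + 90) = -71*23 = -1633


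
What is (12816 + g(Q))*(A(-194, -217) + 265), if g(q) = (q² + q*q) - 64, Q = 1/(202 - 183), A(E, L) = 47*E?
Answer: -40754555322/361 ≈ -1.1289e+8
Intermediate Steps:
Q = 1/19 ≈ 0.052632
g(q) = -64 + 2*q² (g(q) = (q² + q²) - 64 = 2*q² - 64 = -64 + 2*q²)
(12816 + g(Q))*(A(-194, -217) + 265) = (12816 + (-64 + 2*(1/19)²))*(47*(-194) + 265) = (12816 + (-64 + 2*(1/361)))*(-9118 + 265) = (12816 + (-64 + 2/361))*(-8853) = (12816 - 23102/361)*(-8853) = (4603474/361)*(-8853) = -40754555322/361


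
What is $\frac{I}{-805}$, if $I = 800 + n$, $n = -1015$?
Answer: $\frac{43}{161} \approx 0.26708$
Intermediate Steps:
$I = -215$ ($I = 800 - 1015 = -215$)
$\frac{I}{-805} = - \frac{215}{-805} = \left(-215\right) \left(- \frac{1}{805}\right) = \frac{43}{161}$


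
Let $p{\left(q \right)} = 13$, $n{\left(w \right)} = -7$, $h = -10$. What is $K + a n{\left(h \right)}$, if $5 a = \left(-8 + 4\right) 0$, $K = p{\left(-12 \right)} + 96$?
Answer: $109$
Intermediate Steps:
$K = 109$ ($K = 13 + 96 = 109$)
$a = 0$ ($a = \frac{\left(-8 + 4\right) 0}{5} = \frac{\left(-4\right) 0}{5} = \frac{1}{5} \cdot 0 = 0$)
$K + a n{\left(h \right)} = 109 + 0 \left(-7\right) = 109 + 0 = 109$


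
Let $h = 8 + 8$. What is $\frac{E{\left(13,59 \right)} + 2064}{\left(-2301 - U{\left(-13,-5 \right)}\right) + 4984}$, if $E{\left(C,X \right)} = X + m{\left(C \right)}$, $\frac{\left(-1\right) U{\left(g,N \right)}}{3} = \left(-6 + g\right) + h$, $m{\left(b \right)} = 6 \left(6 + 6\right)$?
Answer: $\frac{2195}{2674} \approx 0.82087$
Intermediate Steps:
$h = 16$
$m{\left(b \right)} = 72$ ($m{\left(b \right)} = 6 \cdot 12 = 72$)
$U{\left(g,N \right)} = -30 - 3 g$ ($U{\left(g,N \right)} = - 3 \left(\left(-6 + g\right) + 16\right) = - 3 \left(10 + g\right) = -30 - 3 g$)
$E{\left(C,X \right)} = 72 + X$ ($E{\left(C,X \right)} = X + 72 = 72 + X$)
$\frac{E{\left(13,59 \right)} + 2064}{\left(-2301 - U{\left(-13,-5 \right)}\right) + 4984} = \frac{\left(72 + 59\right) + 2064}{\left(-2301 - \left(-30 - -39\right)\right) + 4984} = \frac{131 + 2064}{\left(-2301 - \left(-30 + 39\right)\right) + 4984} = \frac{2195}{\left(-2301 - 9\right) + 4984} = \frac{2195}{-2310 + 4984} = \frac{2195}{2674}$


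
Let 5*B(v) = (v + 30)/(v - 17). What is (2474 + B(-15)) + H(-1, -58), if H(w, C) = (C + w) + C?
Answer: 75421/32 ≈ 2356.9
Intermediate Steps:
B(v) = (30 + v)/(5*(-17 + v)) (B(v) = ((v + 30)/(v - 17))/5 = ((30 + v)/(-17 + v))/5 = (30 + v)/(5*(-17 + v)))
H(w, C) = w + 2*C
(2474 + B(-15)) + H(-1, -58) = (2474 + (30 - 15)/(5*(-17 - 15))) + (-1 + 2*(-58)) = (2474 + (1/5)*15/(-32)) + (-1 - 116) = (2474 + (1/5)*(-1/32)*15) - 117 = (2474 - 3/32) - 117 = 79165/32 - 117 = 75421/32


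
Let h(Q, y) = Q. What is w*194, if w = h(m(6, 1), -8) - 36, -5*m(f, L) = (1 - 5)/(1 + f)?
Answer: -243664/35 ≈ -6961.8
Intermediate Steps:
m(f, L) = 4/(5*(1 + f)) (m(f, L) = -(1 - 5)/(5*(1 + f)) = -(-4)/(5*(1 + f)) = 4/(5*(1 + f)))
w = -1256/35 (w = 4/(5*(1 + 6)) - 36 = (⅘)/7 - 36 = (⅘)*(⅐) - 36 = 4/35 - 36 = -1256/35 ≈ -35.886)
w*194 = -1256/35*194 = -243664/35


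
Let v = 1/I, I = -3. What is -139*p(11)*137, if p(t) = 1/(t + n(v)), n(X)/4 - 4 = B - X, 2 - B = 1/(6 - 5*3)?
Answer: -171387/331 ≈ -517.79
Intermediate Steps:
v = -1/3 (v = 1/(-3) = 1*(-1/3) = -1/3 ≈ -0.33333)
B = 19/9 (B = 2 - 1/(6 - 5*3) = 2 - 1/(6 - 15) = 2 - 1/(-9) = 2 - (-1)/9 = 2 - 1*(-1/9) = 2 + 1/9 = 19/9 ≈ 2.1111)
n(X) = 220/9 - 4*X (n(X) = 16 + 4*(19/9 - X) = 16 + (76/9 - 4*X) = 220/9 - 4*X)
p(t) = 1/(232/9 + t) (p(t) = 1/(t + (220/9 - 4*(-1/3))) = 1/(t + (220/9 + 4/3)) = 1/(t + 232/9) = 1/(232/9 + t))
-139*p(11)*137 = -1251/(232 + 9*11)*137 = -1251/(232 + 99)*137 = -1251/331*137 = -171387/331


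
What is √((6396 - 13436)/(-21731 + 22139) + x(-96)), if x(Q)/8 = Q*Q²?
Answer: 4*I*√1150601973/51 ≈ 2660.4*I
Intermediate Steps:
x(Q) = 8*Q³ (x(Q) = 8*(Q*Q²) = 8*Q³)
√((6396 - 13436)/(-21731 + 22139) + x(-96)) = √((6396 - 13436)/(-21731 + 22139) + 8*(-96)³) = √(-7040/408 + 8*(-884736)) = √(-7040*1/408 - 7077888) = √(-880/51 - 7077888) = √(-360973168/51) = 4*I*√1150601973/51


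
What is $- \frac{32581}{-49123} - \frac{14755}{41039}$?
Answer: $\frac{612281794}{2015958797} \approx 0.30372$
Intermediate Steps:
$- \frac{32581}{-49123} - \frac{14755}{41039} = \left(-32581\right) \left(- \frac{1}{49123}\right) - \frac{14755}{41039} = \frac{32581}{49123} - \frac{14755}{41039} = \frac{612281794}{2015958797}$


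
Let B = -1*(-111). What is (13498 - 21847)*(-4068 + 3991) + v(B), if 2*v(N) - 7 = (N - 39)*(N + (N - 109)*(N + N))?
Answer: 1325713/2 ≈ 6.6286e+5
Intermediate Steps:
B = 111
v(N) = 7/2 + (-39 + N)*(N + 2*N*(-109 + N))/2 (v(N) = 7/2 + ((N - 39)*(N + (N - 109)*(N + N)))/2 = 7/2 + ((-39 + N)*(N + (-109 + N)*(2*N)))/2 = 7/2 + ((-39 + N)*(N + 2*N*(-109 + N)))/2 = 7/2 + (-39 + N)*(N + 2*N*(-109 + N))/2)
(13498 - 21847)*(-4068 + 3991) + v(B) = (13498 - 21847)*(-4068 + 3991) + (7/2 + 111**3 - 295/2*111**2 + (8463/2)*111) = -8349*(-77) + (7/2 + 1367631 - 295/2*12321 + 939393/2) = 642873 + (7/2 + 1367631 - 3634695/2 + 939393/2) = 642873 + 39967/2 = 1325713/2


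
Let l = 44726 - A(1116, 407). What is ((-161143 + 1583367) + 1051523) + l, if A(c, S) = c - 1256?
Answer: 2518613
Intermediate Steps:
A(c, S) = -1256 + c
l = 44866 (l = 44726 - (-1256 + 1116) = 44726 - 1*(-140) = 44726 + 140 = 44866)
((-161143 + 1583367) + 1051523) + l = ((-161143 + 1583367) + 1051523) + 44866 = (1422224 + 1051523) + 44866 = 2473747 + 44866 = 2518613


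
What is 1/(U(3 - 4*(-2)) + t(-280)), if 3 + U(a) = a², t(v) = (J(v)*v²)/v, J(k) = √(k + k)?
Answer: 59/21958962 + 280*I*√35/10979481 ≈ 2.6868e-6 + 0.00015087*I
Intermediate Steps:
J(k) = √2*√k (J(k) = √(2*k) = √2*√k)
t(v) = √2*v^(3/2) (t(v) = ((√2*√v)*v²)/v = (√2*v^(5/2))/v = √2*v^(3/2))
U(a) = -3 + a²
1/(U(3 - 4*(-2)) + t(-280)) = 1/((-3 + (3 - 4*(-2))²) + √2*(-280)^(3/2)) = 1/((-3 + (3 + 8)²) + √2*(-560*I*√70)) = 1/((-3 + 11²) - 1120*I*√35) = 1/((-3 + 121) - 1120*I*√35) = 1/(118 - 1120*I*√35)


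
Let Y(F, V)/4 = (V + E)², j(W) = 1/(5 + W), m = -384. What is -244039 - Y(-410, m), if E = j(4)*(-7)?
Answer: -67736635/81 ≈ -8.3626e+5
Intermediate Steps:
E = -7/9 (E = -7/(5 + 4) = -7/9 ≈ -0.77778)
Y(F, V) = 4*(-7/9 + V)² (Y(F, V) = 4*(V - 7/9)² = 4*(-7/9 + V)²)
-244039 - Y(-410, m) = -244039 - 4*(-7 + 9*(-384))²/81 = -244039 - 4*(-7 - 3456)²/81 = -244039 - 4*(-3463)²/81 = -244039 - 4*11992369/81 = -244039 - 1*47969476/81 = -244039 - 47969476/81 = -67736635/81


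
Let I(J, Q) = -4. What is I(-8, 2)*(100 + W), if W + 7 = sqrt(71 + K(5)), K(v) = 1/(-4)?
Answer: -372 - 2*sqrt(283) ≈ -405.65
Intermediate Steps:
K(v) = -1/4
W = -7 + sqrt(283)/2 (W = -7 + sqrt(71 - 1/4) = -7 + sqrt(283/4) = -7 + sqrt(283)/2 ≈ 1.4113)
I(-8, 2)*(100 + W) = -4*(100 + (-7 + sqrt(283)/2)) = -4*(93 + sqrt(283)/2) = -372 - 2*sqrt(283)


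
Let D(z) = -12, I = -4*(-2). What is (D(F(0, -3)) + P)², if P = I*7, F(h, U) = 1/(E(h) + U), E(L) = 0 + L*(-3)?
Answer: 1936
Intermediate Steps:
E(L) = -3*L (E(L) = 0 - 3*L = -3*L)
F(h, U) = 1/(U - 3*h) (F(h, U) = 1/(-3*h + U) = 1/(U - 3*h))
I = 8
P = 56 (P = 8*7 = 56)
(D(F(0, -3)) + P)² = (-12 + 56)² = 44² = 1936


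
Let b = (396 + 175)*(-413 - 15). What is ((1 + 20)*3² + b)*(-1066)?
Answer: 260316134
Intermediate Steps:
b = -244388 (b = 571*(-428) = -244388)
((1 + 20)*3² + b)*(-1066) = ((1 + 20)*3² - 244388)*(-1066) = (21*9 - 244388)*(-1066) = (189 - 244388)*(-1066) = -244199*(-1066) = 260316134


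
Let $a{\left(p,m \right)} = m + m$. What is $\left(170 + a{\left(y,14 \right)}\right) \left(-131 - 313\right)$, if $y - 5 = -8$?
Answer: $-87912$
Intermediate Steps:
$y = -3$ ($y = 5 - 8 = -3$)
$a{\left(p,m \right)} = 2 m$
$\left(170 + a{\left(y,14 \right)}\right) \left(-131 - 313\right) = \left(170 + 2 \cdot 14\right) \left(-131 - 313\right) = \left(170 + 28\right) \left(-444\right) = 198 \left(-444\right) = -87912$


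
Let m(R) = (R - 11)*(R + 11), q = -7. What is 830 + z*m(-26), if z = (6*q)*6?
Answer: -139030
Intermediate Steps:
m(R) = (-11 + R)*(11 + R)
z = -252 (z = (6*(-7))*6 = -42*6 = -252)
830 + z*m(-26) = 830 - 252*(-121 + (-26)²) = 830 - 252*(-121 + 676) = 830 - 252*555 = 830 - 139860 = -139030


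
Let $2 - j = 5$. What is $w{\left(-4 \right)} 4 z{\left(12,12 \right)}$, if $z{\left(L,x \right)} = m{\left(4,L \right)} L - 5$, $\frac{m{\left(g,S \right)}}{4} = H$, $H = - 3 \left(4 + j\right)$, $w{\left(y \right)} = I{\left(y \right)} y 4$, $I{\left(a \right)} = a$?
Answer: $-38144$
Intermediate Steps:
$j = -3$ ($j = 2 - 5 = -3$)
$w{\left(y \right)} = 4 y^{2}$ ($w{\left(y \right)} = y y 4 = y^{2} \cdot 4 = 4 y^{2}$)
$H = -3$ ($H = - 3 \left(4 - 3\right) = \left(-3\right) 1 = -3$)
$m{\left(g,S \right)} = -12$ ($m{\left(g,S \right)} = 4 \left(-3\right) = -12$)
$z{\left(L,x \right)} = -5 - 12 L$ ($z{\left(L,x \right)} = - 12 L - 5 = -5 - 12 L$)
$w{\left(-4 \right)} 4 z{\left(12,12 \right)} = 4 \left(-4\right)^{2} \cdot 4 \left(-5 - 144\right) = 4 \cdot 16 \cdot 4 \left(-5 - 144\right) = 64 \cdot 4 \left(-149\right) = 256 \left(-149\right) = -38144$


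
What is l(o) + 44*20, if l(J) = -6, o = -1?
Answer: 874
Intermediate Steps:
l(o) + 44*20 = -6 + 44*20 = -6 + 880 = 874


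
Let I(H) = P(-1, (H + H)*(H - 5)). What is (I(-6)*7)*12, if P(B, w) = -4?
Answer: -336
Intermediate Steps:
I(H) = -4
(I(-6)*7)*12 = -4*7*12 = -28*12 = -336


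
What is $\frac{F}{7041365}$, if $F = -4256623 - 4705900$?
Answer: $- \frac{133769}{105095} \approx -1.2728$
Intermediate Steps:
$F = -8962523$ ($F = -4256623 - 4705900 = -8962523$)
$\frac{F}{7041365} = - \frac{8962523}{7041365} = \left(-8962523\right) \frac{1}{7041365} = - \frac{133769}{105095}$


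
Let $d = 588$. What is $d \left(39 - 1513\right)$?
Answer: $-866712$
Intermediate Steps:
$d \left(39 - 1513\right) = 588 \left(39 - 1513\right) = 588 \left(-1474\right) = -866712$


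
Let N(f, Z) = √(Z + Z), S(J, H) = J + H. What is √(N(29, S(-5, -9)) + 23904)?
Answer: √(23904 + 2*I*√7) ≈ 154.61 + 0.017*I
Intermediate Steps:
S(J, H) = H + J
N(f, Z) = √2*√Z (N(f, Z) = √(2*Z) = √2*√Z)
√(N(29, S(-5, -9)) + 23904) = √(√2*√(-9 - 5) + 23904) = √(√2*√(-14) + 23904) = √(√2*(I*√14) + 23904) = √(2*I*√7 + 23904) = √(23904 + 2*I*√7)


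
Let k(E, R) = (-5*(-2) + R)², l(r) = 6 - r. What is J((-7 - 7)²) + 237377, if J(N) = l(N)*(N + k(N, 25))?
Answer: -32613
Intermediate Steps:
k(E, R) = (10 + R)²
J(N) = (6 - N)*(1225 + N) (J(N) = (6 - N)*(N + (10 + 25)²) = (6 - N)*(N + 35²) = (6 - N)*(N + 1225) = (6 - N)*(1225 + N))
J((-7 - 7)²) + 237377 = -(-6 + (-7 - 7)²)*(1225 + (-7 - 7)²) + 237377 = -(-6 + (-14)²)*(1225 + (-14)²) + 237377 = -(-6 + 196)*(1225 + 196) + 237377 = -1*190*1421 + 237377 = -269990 + 237377 = -32613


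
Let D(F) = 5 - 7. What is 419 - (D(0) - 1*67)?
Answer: 488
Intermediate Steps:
D(F) = -2
419 - (D(0) - 1*67) = 419 - (-2 - 1*67) = 419 - (-2 - 67) = 419 - 1*(-69) = 419 + 69 = 488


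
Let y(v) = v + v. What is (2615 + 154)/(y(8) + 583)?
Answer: 2769/599 ≈ 4.6227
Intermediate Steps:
y(v) = 2*v
(2615 + 154)/(y(8) + 583) = (2615 + 154)/(2*8 + 583) = 2769/(16 + 583) = 2769/599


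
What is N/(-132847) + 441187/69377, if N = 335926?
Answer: 3209530117/837866029 ≈ 3.8306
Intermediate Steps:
N/(-132847) + 441187/69377 = 335926/(-132847) + 441187/69377 = 335926*(-1/132847) + 441187*(1/69377) = -335926/132847 + 441187/69377 = 3209530117/837866029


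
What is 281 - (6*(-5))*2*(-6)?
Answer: -79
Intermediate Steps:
281 - (6*(-5))*2*(-6) = 281 - (-30*2)*(-6) = 281 - (-60)*(-6) = 281 - 1*360 = 281 - 360 = -79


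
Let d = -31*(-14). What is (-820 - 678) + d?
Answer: -1064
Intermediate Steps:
d = 434
(-820 - 678) + d = (-820 - 678) + 434 = -1498 + 434 = -1064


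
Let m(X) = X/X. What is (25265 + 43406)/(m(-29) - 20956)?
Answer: -68671/20955 ≈ -3.2771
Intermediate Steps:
m(X) = 1
(25265 + 43406)/(m(-29) - 20956) = (25265 + 43406)/(1 - 20956) = 68671/(-20955) = 68671*(-1/20955) = -68671/20955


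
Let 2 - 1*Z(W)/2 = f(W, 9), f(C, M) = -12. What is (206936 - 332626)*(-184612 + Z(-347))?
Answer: 23200362960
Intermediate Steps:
Z(W) = 28 (Z(W) = 4 - 2*(-12) = 4 + 24 = 28)
(206936 - 332626)*(-184612 + Z(-347)) = (206936 - 332626)*(-184612 + 28) = -125690*(-184584) = 23200362960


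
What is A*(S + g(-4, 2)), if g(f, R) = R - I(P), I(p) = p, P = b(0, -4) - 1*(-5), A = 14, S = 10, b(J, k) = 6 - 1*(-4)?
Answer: -42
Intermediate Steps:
b(J, k) = 10 (b(J, k) = 6 + 4 = 10)
P = 15 (P = 10 - 1*(-5) = 10 + 5 = 15)
g(f, R) = -15 + R (g(f, R) = R - 1*15 = R - 15 = -15 + R)
A*(S + g(-4, 2)) = 14*(10 + (-15 + 2)) = 14*(10 - 13) = 14*(-3) = -42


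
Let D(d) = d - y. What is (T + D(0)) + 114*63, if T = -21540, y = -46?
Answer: -14312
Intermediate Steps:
D(d) = 46 + d (D(d) = d - 1*(-46) = d + 46 = 46 + d)
(T + D(0)) + 114*63 = (-21540 + (46 + 0)) + 114*63 = (-21540 + 46) + 7182 = -21494 + 7182 = -14312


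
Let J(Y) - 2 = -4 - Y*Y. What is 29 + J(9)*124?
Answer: -10263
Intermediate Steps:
J(Y) = -2 - Y**2 (J(Y) = 2 + (-4 - Y*Y) = 2 + (-4 - Y**2) = -2 - Y**2)
29 + J(9)*124 = 29 + (-2 - 1*9**2)*124 = 29 + (-2 - 1*81)*124 = 29 + (-2 - 81)*124 = 29 - 83*124 = 29 - 10292 = -10263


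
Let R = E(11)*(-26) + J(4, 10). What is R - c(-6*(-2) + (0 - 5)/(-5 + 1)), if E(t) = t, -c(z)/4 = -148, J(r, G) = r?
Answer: -874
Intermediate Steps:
c(z) = 592 (c(z) = -4*(-148) = 592)
R = -282 (R = 11*(-26) + 4 = -286 + 4 = -282)
R - c(-6*(-2) + (0 - 5)/(-5 + 1)) = -282 - 1*592 = -282 - 592 = -874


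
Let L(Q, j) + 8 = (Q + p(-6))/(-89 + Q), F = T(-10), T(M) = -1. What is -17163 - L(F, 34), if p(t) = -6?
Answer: -1543957/90 ≈ -17155.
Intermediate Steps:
F = -1
L(Q, j) = -8 + (-6 + Q)/(-89 + Q) (L(Q, j) = -8 + (Q - 6)/(-89 + Q) = -8 + (-6 + Q)/(-89 + Q))
-17163 - L(F, 34) = -17163 - (706 - 7*(-1))/(-89 - 1) = -17163 - (706 + 7)/(-90) = -17163 - (-1)*713/90 = -17163 - 1*(-713/90) = -17163 + 713/90 = -1543957/90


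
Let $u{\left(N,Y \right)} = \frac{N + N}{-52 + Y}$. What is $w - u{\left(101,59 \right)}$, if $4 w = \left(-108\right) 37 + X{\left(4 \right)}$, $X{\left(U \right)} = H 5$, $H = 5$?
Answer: $- \frac{28605}{28} \approx -1021.6$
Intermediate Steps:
$u{\left(N,Y \right)} = \frac{2 N}{-52 + Y}$
$X{\left(U \right)} = 25$ ($X{\left(U \right)} = 5 \cdot 5 = 25$)
$w = - \frac{3971}{4}$ ($w = \frac{\left(-108\right) 37 + 25}{4} = \frac{-3996 + 25}{4} = \frac{1}{4} \left(-3971\right) = - \frac{3971}{4} \approx -992.75$)
$w - u{\left(101,59 \right)} = - \frac{3971}{4} - 2 \cdot 101 \frac{1}{-52 + 59} = - \frac{3971}{4} - 2 \cdot 101 \cdot \frac{1}{7} = - \frac{3971}{4} - \frac{202}{7} = - \frac{28605}{28}$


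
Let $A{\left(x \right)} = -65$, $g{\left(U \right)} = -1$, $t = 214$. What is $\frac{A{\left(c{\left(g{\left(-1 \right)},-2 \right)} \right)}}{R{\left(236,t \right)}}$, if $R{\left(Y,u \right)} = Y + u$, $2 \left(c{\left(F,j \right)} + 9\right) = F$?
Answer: $- \frac{13}{90} \approx -0.14444$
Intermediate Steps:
$c{\left(F,j \right)} = -9 + \frac{F}{2}$
$\frac{A{\left(c{\left(g{\left(-1 \right)},-2 \right)} \right)}}{R{\left(236,t \right)}} = - \frac{65}{236 + 214} = - \frac{65}{450} = \left(-65\right) \frac{1}{450} = - \frac{13}{90}$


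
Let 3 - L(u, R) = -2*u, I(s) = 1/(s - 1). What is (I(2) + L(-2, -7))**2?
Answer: 0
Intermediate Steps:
I(s) = 1/(-1 + s)
L(u, R) = 3 + 2*u (L(u, R) = 3 - (-2)*u = 3 + 2*u)
(I(2) + L(-2, -7))**2 = (1/(-1 + 2) + (3 + 2*(-2)))**2 = (1/1 + (3 - 4))**2 = (1 - 1)**2 = 0**2 = 0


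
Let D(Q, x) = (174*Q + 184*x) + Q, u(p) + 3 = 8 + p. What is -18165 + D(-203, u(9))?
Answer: -51114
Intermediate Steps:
u(p) = 5 + p (u(p) = -3 + (8 + p) = 5 + p)
D(Q, x) = 175*Q + 184*x
-18165 + D(-203, u(9)) = -18165 + (175*(-203) + 184*(5 + 9)) = -18165 + (-35525 + 184*14) = -18165 + (-35525 + 2576) = -18165 - 32949 = -51114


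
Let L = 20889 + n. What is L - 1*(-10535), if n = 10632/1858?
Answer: 29198212/929 ≈ 31430.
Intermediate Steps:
n = 5316/929 (n = 10632*(1/1858) = 5316/929 ≈ 5.7223)
L = 19411197/929 (L = 20889 + 5316/929 = 19411197/929 ≈ 20895.)
L - 1*(-10535) = 19411197/929 - 1*(-10535) = 19411197/929 + 10535 = 29198212/929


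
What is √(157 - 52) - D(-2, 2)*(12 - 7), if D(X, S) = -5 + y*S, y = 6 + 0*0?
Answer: -35 + √105 ≈ -24.753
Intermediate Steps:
y = 6 (y = 6 + 0 = 6)
D(X, S) = -5 + 6*S
√(157 - 52) - D(-2, 2)*(12 - 7) = √(157 - 52) - (-5 + 6*2)*(12 - 7) = √105 - (-5 + 12)*5 = √105 - 7*5 = √105 - 1*35 = √105 - 35 = -35 + √105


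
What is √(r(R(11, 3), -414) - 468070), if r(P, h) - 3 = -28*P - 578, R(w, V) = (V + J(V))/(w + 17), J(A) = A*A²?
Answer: 15*I*√2083 ≈ 684.6*I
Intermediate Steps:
J(A) = A³
R(w, V) = (V + V³)/(17 + w) (R(w, V) = (V + V³)/(w + 17) = (V + V³)/(17 + w))
r(P, h) = -575 - 28*P (r(P, h) = 3 + (-28*P - 578) = 3 + (-578 - 28*P) = -575 - 28*P)
√(r(R(11, 3), -414) - 468070) = √((-575 - 28*(3 + 3³)/(17 + 11)) - 468070) = √((-575 - 28*(3 + 27)/28) - 468070) = √((-575 - 30) - 468070) = √(-605 - 468070) = √(-468675) = 15*I*√2083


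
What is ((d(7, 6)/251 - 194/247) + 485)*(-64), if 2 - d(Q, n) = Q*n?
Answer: -1920638144/61997 ≈ -30980.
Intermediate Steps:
d(Q, n) = 2 - Q*n
((d(7, 6)/251 - 194/247) + 485)*(-64) = (((2 - 1*7*6)/251 - 194/247) + 485)*(-64) = (((2 - 42)*(1/251) - 194*1/247) + 485)*(-64) = ((-40*1/251 - 194/247) + 485)*(-64) = ((-40/251 - 194/247) + 485)*(-64) = (-58574/61997 + 485)*(-64) = (30009971/61997)*(-64) = -1920638144/61997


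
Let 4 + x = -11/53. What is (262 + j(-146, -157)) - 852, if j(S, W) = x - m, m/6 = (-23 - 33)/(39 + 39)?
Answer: -406441/689 ≈ -589.90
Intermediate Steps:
m = -56/13 (m = 6*((-23 - 33)/(39 + 39)) = 6*(-56/78) = 6*(-56*1/78) = 6*(-28/39) = -56/13 ≈ -4.3077)
x = -223/53 (x = -4 - 11/53 = -223/53 ≈ -4.2076)
j(S, W) = 69/689 (j(S, W) = -223/53 - 1*(-56/13) = -223/53 + 56/13 = 69/689)
(262 + j(-146, -157)) - 852 = (262 + 69/689) - 852 = 180587/689 - 852 = -406441/689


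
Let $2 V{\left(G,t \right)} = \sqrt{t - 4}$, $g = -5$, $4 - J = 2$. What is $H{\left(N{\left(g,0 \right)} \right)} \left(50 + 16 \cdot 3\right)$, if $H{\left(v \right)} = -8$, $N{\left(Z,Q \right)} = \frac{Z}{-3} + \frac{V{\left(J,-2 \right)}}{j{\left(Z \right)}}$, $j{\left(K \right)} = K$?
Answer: $-784$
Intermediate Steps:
$J = 2$ ($J = 4 - 2 = 2$)
$V{\left(G,t \right)} = \frac{\sqrt{-4 + t}}{2}$ ($V{\left(G,t \right)} = \frac{\sqrt{t - 4}}{2} = \frac{\sqrt{-4 + t}}{2}$)
$N{\left(Z,Q \right)} = - \frac{Z}{3} + \frac{i \sqrt{6}}{2 Z}$ ($N{\left(Z,Q \right)} = \frac{Z}{-3} + \frac{\frac{1}{2} \sqrt{-4 - 2}}{Z} = Z \left(- \frac{1}{3}\right) + \frac{\frac{1}{2} \sqrt{-6}}{Z} = - \frac{Z}{3} + \frac{\frac{1}{2} i \sqrt{6}}{Z} = - \frac{Z}{3} + \frac{i \sqrt{6}}{2 Z}$)
$H{\left(N{\left(g,0 \right)} \right)} \left(50 + 16 \cdot 3\right) = - 8 \left(50 + 16 \cdot 3\right) = - 8 \left(50 + 48\right) = \left(-8\right) 98 = -784$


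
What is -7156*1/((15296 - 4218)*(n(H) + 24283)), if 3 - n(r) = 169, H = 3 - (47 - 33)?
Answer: -3578/133584063 ≈ -2.6785e-5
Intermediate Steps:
H = -11 (H = 3 - 1*14 = 3 - 14 = -11)
n(r) = -166 (n(r) = 3 - 1*169 = 3 - 169 = -166)
-7156*1/((15296 - 4218)*(n(H) + 24283)) = -7156*1/((-166 + 24283)*(15296 - 4218)) = -7156/(24117*11078) = -7156/267168126 = -7156*1/267168126 = -3578/133584063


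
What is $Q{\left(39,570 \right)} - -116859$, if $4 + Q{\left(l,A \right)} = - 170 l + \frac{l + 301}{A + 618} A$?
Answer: $\frac{10928425}{99} \approx 1.1039 \cdot 10^{5}$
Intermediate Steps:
$Q{\left(l,A \right)} = -4 - 170 l + \frac{A \left(301 + l\right)}{618 + A}$ ($Q{\left(l,A \right)} = -4 + \left(- 170 l + \frac{l + 301}{A + 618} A\right) = -4 + \left(- 170 l + \frac{301 + l}{618 + A} A\right) = -4 + \left(- 170 l + \frac{A \left(301 + l\right)}{618 + A}\right) = -4 - 170 l + \frac{A \left(301 + l\right)}{618 + A}$)
$Q{\left(39,570 \right)} - -116859 = \frac{-2472 - 4097340 + 297 \cdot 570 - 96330 \cdot 39}{618 + 570} - -116859 = \frac{-2472 - 4097340 + 169290 - 3756870}{1188} + 116859 = \frac{1}{1188} \left(-7687392\right) + 116859 = - \frac{640616}{99} + 116859 = \frac{10928425}{99}$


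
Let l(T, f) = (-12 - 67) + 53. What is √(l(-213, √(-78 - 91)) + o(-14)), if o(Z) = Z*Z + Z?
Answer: 2*√39 ≈ 12.490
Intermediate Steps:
l(T, f) = -26 (l(T, f) = -79 + 53 = -26)
o(Z) = Z + Z² (o(Z) = Z² + Z = Z + Z²)
√(l(-213, √(-78 - 91)) + o(-14)) = √(-26 - 14*(1 - 14)) = √(-26 - 14*(-13)) = √(-26 + 182) = √156 = 2*√39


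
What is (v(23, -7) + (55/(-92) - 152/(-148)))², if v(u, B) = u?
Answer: 6360541009/11587216 ≈ 548.93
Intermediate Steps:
(v(23, -7) + (55/(-92) - 152/(-148)))² = (23 + (55/(-92) - 152/(-148)))² = (23 + (55*(-1/92) - 152*(-1/148)))² = (23 + (-55/92 + 38/37))² = (23 + 1461/3404)² = (79753/3404)² = 6360541009/11587216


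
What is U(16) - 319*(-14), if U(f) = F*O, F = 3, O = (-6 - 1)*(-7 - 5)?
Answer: 4718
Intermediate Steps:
O = 84 (O = -7*(-12) = 84)
U(f) = 252 (U(f) = 3*84 = 252)
U(16) - 319*(-14) = 252 - 319*(-14) = 252 + 4466 = 4718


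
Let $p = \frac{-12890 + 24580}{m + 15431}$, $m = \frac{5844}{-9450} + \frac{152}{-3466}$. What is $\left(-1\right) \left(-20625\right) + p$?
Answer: $\frac{868689279899625}{42116721083} \approx 20626.0$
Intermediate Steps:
$m = - \frac{1807642}{2729475}$ ($m = 5844 \left(- \frac{1}{9450}\right) + 152 \left(- \frac{1}{3466}\right) = - \frac{974}{1575} - \frac{76}{1733} = - \frac{1807642}{2729475} \approx -0.66227$)
$p = \frac{31907562750}{42116721083}$ ($p = \frac{-12890 + 24580}{- \frac{1807642}{2729475} + 15431} = \frac{11690}{\frac{42116721083}{2729475}} = 11690 \cdot \frac{2729475}{42116721083} = \frac{31907562750}{42116721083} \approx 0.7576$)
$\left(-1\right) \left(-20625\right) + p = \left(-1\right) \left(-20625\right) + \frac{31907562750}{42116721083} = 20625 + \frac{31907562750}{42116721083} = \frac{868689279899625}{42116721083}$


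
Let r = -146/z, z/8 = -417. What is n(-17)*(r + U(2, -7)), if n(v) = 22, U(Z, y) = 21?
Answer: 386111/834 ≈ 462.96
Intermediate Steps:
z = -3336 (z = 8*(-417) = -3336)
r = 73/1668 (r = -146/(-3336) = -146*(-1/3336) = 73/1668 ≈ 0.043765)
n(-17)*(r + U(2, -7)) = 22*(73/1668 + 21) = 22*(35101/1668) = 386111/834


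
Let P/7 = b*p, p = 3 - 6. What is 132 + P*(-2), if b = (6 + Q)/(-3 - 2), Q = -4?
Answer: 576/5 ≈ 115.20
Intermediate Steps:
b = -⅖ (b = (6 - 4)/(-3 - 2) = 2/(-5) = 2*(-⅕) = -⅖ ≈ -0.40000)
p = -3
P = 42/5 (P = 7*(-⅖*(-3)) = 7*(6/5) = 42/5 ≈ 8.4000)
132 + P*(-2) = 132 + (42/5)*(-2) = 132 - 84/5 = 576/5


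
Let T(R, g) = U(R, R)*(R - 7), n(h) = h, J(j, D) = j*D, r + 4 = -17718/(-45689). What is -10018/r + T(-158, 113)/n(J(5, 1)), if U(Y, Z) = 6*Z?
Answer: 2810380597/82519 ≈ 34057.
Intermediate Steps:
r = -165038/45689 (r = -4 - 17718/(-45689) = -4 - 17718*(-1/45689) = -4 + 17718/45689 = -165038/45689 ≈ -3.6122)
J(j, D) = D*j
T(R, g) = 6*R*(-7 + R) (T(R, g) = (6*R)*(R - 7) = (6*R)*(-7 + R) = 6*R*(-7 + R))
-10018/r + T(-158, 113)/n(J(5, 1)) = -10018/(-165038/45689) + (6*(-158)*(-7 - 158))/((1*5)) = -10018*(-45689/165038) + (6*(-158)*(-165))/5 = 228856201/82519 + 156420*(1/5) = 228856201/82519 + 31284 = 2810380597/82519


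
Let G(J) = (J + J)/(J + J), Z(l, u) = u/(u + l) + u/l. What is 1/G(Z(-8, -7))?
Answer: 1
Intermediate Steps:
Z(l, u) = u/l + u/(l + u) (Z(l, u) = u/(l + u) + u/l = u/l + u/(l + u))
G(J) = 1 (G(J) = (2*J)/((2*J)) = (2*J)*(1/(2*J)) = 1)
1/G(Z(-8, -7)) = 1/1 = 1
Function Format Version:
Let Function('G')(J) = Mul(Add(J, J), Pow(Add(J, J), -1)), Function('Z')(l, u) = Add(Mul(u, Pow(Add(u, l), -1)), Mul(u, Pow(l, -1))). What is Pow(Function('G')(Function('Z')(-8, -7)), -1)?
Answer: 1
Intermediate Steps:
Function('Z')(l, u) = Add(Mul(u, Pow(l, -1)), Mul(u, Pow(Add(l, u), -1))) (Function('Z')(l, u) = Add(Mul(u, Pow(Add(l, u), -1)), Mul(u, Pow(l, -1))) = Add(Mul(u, Pow(l, -1)), Mul(u, Pow(Add(l, u), -1))))
Function('G')(J) = 1 (Function('G')(J) = Mul(Mul(2, J), Pow(Mul(2, J), -1)) = Mul(Mul(2, J), Mul(Rational(1, 2), Pow(J, -1))) = 1)
Pow(Function('G')(Function('Z')(-8, -7)), -1) = Pow(1, -1) = 1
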